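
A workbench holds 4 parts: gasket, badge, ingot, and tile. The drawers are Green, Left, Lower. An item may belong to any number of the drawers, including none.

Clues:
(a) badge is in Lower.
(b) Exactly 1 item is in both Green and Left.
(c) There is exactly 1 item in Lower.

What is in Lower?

From (a): badge ∈ Lower.
(c): Lower already has 1, so the rest are out.

Lower = {badge}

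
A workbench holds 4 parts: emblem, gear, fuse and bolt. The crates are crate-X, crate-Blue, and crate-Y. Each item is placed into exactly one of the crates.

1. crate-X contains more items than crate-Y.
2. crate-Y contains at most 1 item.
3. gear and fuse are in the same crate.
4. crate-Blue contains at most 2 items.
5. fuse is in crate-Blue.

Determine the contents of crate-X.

From (5): fuse ∈ crate-Blue.
(3): gear matches fuse: gear ∉ crate-X.
(3): gear matches fuse: gear ∈ crate-Blue.
(4): crate-Blue already has 2, so the rest are out.
Suppose emblem ∉ crate-X: no assignment then satisfies all the clues, so emblem ∈ crate-X.

crate-X = {bolt, emblem}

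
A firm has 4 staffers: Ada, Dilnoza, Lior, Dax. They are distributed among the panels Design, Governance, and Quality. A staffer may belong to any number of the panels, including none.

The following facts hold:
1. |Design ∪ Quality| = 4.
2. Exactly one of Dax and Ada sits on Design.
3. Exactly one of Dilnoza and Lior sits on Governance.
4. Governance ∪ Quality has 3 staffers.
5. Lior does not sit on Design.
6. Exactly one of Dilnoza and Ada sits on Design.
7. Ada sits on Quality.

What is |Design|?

2

From (5): Lior ∉ Design.
From (7): Ada ∈ Quality.
Suppose Ada ∈ Design: no assignment then satisfies all the clues, so Ada ∉ Design.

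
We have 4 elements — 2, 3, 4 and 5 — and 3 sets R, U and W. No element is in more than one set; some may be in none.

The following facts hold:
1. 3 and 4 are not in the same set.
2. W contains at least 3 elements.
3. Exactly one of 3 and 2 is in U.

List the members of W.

W = {2, 4, 5}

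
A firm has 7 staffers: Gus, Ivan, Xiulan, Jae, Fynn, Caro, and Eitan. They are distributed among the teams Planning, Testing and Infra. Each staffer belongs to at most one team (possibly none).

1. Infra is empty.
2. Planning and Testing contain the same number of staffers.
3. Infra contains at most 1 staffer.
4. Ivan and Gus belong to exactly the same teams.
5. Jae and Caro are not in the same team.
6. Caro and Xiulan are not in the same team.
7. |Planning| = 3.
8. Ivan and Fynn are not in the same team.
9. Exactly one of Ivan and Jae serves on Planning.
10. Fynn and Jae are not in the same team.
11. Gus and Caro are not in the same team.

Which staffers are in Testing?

(1): Infra already has 0, so the rest are out.
Suppose Gus ∈ Testing: no assignment then satisfies all the clues, so Gus ∉ Testing.

Testing = {Caro, Eitan, Fynn}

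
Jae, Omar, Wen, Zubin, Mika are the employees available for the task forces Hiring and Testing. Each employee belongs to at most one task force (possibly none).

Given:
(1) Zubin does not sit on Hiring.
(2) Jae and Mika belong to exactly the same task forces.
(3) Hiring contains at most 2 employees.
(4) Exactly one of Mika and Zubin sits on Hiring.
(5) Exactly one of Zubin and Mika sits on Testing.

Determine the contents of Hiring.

From (1): Zubin ∉ Hiring.
(4) (exactly one): Mika ∈ Hiring.
(5) (exactly one): Zubin ∈ Testing.
(2): Jae matches Mika: Jae ∈ Hiring.
(3): Hiring already has 2, so the rest are out.

Hiring = {Jae, Mika}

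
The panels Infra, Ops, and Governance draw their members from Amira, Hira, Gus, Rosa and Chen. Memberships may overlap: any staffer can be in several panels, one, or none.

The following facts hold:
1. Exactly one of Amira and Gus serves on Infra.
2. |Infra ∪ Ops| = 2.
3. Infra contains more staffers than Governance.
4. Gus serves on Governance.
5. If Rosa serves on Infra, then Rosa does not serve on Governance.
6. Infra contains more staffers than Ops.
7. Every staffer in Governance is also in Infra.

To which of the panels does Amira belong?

Amira: none

From (4): Gus ∈ Governance.
(7) with Gus ∈ Governance: Gus ∈ Infra.
(1) (exactly one): Amira ∉ Infra.
(7) contrapositive: Amira ∉ Governance.
Suppose Amira ∈ Ops: no assignment then satisfies all the clues, so Amira ∉ Ops.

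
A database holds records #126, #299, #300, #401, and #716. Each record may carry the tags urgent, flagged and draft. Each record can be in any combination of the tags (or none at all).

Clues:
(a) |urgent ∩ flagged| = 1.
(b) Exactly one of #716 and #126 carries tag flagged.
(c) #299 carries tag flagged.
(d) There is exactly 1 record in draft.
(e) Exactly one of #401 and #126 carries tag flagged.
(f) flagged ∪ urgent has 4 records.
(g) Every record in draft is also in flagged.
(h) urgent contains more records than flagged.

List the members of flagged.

From (c): #299 ∈ flagged.
Suppose #126 ∉ flagged: no assignment then satisfies all the clues, so #126 ∈ flagged.

flagged = {#126, #299}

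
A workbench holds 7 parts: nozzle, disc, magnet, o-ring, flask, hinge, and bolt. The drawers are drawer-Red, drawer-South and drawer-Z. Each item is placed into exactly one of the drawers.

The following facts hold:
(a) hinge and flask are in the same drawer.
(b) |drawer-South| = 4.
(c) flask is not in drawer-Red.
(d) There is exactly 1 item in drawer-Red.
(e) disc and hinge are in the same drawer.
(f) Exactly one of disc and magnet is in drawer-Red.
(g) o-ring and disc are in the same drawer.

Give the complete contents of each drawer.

drawer-Red = {magnet}; drawer-South = {disc, flask, hinge, o-ring}; drawer-Z = {bolt, nozzle}

From (c): flask ∉ drawer-Red.
(a): hinge matches flask: hinge ∉ drawer-Red.
(e): disc matches hinge: disc ∉ drawer-Red.
(f) (exactly one): magnet ∈ drawer-Red.
(g): o-ring matches disc: o-ring ∉ drawer-Red.
(d): drawer-Red already has 1, so the rest are out.
Suppose nozzle ∈ drawer-South: no assignment then satisfies all the clues, so nozzle ∉ drawer-South.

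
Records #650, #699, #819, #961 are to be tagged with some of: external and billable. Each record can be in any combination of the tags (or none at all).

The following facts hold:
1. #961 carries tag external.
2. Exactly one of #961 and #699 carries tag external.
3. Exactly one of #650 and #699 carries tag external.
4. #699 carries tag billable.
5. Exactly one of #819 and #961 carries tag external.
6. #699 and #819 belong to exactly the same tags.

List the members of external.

From (1): #961 ∈ external.
From (4): #699 ∈ billable.
(2) (exactly one): #699 ∉ external.
(3) (exactly one): #650 ∈ external.
(5) (exactly one): #819 ∉ external.
(6): #819 matches #699: #819 ∈ billable.

external = {#650, #961}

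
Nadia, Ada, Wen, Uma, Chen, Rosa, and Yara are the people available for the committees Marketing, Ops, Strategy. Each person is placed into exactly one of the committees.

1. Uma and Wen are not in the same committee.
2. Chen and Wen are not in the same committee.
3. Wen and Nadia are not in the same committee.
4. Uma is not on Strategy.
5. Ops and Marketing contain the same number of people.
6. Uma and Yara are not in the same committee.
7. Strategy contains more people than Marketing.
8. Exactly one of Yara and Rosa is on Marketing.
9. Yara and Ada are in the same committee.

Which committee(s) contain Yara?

Yara: Strategy

From (4): Uma ∉ Strategy.
Suppose Yara ∈ Marketing: no assignment then satisfies all the clues, so Yara ∉ Marketing.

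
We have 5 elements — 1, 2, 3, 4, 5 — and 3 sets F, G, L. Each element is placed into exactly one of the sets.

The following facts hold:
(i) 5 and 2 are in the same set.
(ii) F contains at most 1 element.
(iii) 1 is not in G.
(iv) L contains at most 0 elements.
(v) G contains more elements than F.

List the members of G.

From (iii): 1 ∉ G.
(iv): L already has 0, so the rest are out.
Only one set left: 1 ∈ F.
(ii): F already has 1, so the rest are out.
Only one set left: 2 ∈ G.
Only one set left: 3 ∈ G.
Only one set left: 4 ∈ G.
Only one set left: 5 ∈ G.

G = {2, 3, 4, 5}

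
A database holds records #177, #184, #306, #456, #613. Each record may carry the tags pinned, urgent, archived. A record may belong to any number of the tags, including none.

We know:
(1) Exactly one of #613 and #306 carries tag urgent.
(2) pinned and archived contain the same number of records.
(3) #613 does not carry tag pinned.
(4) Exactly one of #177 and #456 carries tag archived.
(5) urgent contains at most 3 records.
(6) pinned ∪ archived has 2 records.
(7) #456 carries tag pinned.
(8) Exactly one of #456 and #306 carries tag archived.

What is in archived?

archived = {#184, #456}

From (3): #613 ∉ pinned.
From (7): #456 ∈ pinned.
Suppose #177 ∈ archived: no assignment then satisfies all the clues, so #177 ∉ archived.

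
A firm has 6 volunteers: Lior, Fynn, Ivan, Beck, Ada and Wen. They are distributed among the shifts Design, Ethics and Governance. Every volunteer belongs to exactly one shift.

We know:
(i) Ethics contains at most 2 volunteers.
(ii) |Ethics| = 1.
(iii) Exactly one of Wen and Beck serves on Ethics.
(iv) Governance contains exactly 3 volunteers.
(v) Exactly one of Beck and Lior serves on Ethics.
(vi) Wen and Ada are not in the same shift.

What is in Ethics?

Ethics = {Beck}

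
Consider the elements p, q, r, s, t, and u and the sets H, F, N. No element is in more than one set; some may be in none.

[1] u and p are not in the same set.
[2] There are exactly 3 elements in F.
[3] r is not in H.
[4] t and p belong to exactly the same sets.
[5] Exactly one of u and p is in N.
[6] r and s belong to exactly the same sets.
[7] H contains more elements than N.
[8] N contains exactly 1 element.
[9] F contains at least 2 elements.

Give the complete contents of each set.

H = {p, t}; F = {q, r, s}; N = {u}

From (3): r ∉ H.
(6): s matches r: s ∉ H.
Suppose p ∉ H: no assignment then satisfies all the clues, so p ∈ H.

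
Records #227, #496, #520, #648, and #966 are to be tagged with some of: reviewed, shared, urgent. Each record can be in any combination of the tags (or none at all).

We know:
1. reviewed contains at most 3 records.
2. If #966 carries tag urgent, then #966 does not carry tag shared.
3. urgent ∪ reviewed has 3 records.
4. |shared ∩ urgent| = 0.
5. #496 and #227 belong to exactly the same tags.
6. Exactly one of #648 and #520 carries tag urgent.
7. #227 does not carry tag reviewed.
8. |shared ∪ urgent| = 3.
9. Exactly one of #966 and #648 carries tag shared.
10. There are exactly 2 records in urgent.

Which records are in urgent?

From (7): #227 ∉ reviewed.
(5): #496 matches #227: #496 ∉ reviewed.
Suppose #227 ∈ urgent: no assignment then satisfies all the clues, so #227 ∉ urgent.

urgent = {#520, #966}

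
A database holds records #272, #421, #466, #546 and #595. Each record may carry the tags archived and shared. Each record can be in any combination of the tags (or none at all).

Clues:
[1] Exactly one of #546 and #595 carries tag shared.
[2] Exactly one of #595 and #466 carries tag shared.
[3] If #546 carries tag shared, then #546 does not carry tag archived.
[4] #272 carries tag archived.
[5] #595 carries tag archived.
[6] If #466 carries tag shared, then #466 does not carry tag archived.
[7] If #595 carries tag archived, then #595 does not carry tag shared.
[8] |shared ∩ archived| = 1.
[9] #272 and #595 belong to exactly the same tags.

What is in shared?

shared = {#421, #466, #546}

From (4): #272 ∈ archived.
From (5): #595 ∈ archived.
(7): #595 ∉ shared.
(9): #272 matches #595: #272 ∉ shared.
(1) (exactly one): #546 ∈ shared.
(2) (exactly one): #466 ∈ shared.
(3): #546 ∉ archived.
(6): #466 ∉ archived.
Suppose #421 ∉ shared: no assignment then satisfies all the clues, so #421 ∈ shared.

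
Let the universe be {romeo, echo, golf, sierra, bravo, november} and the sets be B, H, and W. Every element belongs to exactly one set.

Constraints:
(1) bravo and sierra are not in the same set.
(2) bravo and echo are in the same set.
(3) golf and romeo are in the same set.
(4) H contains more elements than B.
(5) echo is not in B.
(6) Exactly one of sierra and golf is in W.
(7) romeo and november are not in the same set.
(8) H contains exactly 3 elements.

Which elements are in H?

H = {bravo, echo, november}

From (5): echo ∉ B.
(2): bravo matches echo: bravo ∉ B.
Suppose romeo ∈ H: no assignment then satisfies all the clues, so romeo ∉ H.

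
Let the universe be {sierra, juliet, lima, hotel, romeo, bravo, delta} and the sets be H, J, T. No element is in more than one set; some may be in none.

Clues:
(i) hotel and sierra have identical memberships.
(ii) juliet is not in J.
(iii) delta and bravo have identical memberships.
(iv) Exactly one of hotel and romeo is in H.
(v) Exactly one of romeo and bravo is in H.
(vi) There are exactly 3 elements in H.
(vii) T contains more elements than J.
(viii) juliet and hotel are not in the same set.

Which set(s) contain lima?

From (ii): juliet ∉ J.
Suppose lima ∉ H: no assignment then satisfies all the clues, so lima ∈ H.

lima: H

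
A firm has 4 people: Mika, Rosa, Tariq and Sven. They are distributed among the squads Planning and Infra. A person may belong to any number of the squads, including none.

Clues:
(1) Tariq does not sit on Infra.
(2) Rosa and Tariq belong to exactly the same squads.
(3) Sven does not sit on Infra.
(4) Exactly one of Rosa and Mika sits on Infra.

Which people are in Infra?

Infra = {Mika}

From (1): Tariq ∉ Infra.
From (3): Sven ∉ Infra.
(2): Rosa matches Tariq: Rosa ∉ Infra.
(4) (exactly one): Mika ∈ Infra.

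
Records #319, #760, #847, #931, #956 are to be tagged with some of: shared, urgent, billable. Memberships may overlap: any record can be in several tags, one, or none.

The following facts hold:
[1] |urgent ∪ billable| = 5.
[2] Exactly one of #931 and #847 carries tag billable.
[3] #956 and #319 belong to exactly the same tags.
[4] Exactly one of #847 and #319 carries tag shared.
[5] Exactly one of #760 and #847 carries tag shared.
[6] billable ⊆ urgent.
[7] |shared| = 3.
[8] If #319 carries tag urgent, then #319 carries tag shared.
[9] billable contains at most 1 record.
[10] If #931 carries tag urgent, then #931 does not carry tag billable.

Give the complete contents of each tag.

shared = {#319, #760, #956}; urgent = {#319, #760, #847, #931, #956}; billable = {#847}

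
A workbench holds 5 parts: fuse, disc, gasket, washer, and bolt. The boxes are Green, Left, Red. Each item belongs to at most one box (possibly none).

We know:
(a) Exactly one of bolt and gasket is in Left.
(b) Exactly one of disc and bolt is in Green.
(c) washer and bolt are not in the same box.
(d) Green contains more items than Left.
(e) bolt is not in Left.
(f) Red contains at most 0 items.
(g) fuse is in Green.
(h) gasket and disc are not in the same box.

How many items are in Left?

From (e): bolt ∉ Left.
From (g): fuse ∈ Green.
(a) (exactly one): gasket ∈ Left.
(f): Red already has 0, so the rest are out.
(h): disc ∉ Left.
Suppose washer ∈ Left: no assignment then satisfies all the clues, so washer ∉ Left.

1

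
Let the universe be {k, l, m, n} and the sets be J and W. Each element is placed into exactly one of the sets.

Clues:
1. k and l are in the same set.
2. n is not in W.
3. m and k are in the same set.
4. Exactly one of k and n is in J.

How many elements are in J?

From (2): n ∉ W.
Only one set left: n ∈ J.
(4) (exactly one): k ∉ J.
Only one set left: k ∈ W.
(1): l matches k: l ∉ J.
(1): l matches k: l ∈ W.
(3): m matches k: m ∉ J.
(3): m matches k: m ∈ W.

1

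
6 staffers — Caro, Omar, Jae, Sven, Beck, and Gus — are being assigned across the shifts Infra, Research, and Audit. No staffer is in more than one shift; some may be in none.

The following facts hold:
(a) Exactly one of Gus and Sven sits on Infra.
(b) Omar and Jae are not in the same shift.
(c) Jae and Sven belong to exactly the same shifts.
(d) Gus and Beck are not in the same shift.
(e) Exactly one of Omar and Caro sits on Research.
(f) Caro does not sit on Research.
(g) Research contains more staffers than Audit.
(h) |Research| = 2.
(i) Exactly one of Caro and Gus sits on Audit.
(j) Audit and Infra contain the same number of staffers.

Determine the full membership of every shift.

Infra = {Gus}; Research = {Beck, Omar}; Audit = {Caro}

From (f): Caro ∉ Research.
(e) (exactly one): Omar ∈ Research.
(b): Jae ∉ Research.
(c): Sven matches Jae: Sven ∉ Research.
Suppose Caro ∈ Infra: no assignment then satisfies all the clues, so Caro ∉ Infra.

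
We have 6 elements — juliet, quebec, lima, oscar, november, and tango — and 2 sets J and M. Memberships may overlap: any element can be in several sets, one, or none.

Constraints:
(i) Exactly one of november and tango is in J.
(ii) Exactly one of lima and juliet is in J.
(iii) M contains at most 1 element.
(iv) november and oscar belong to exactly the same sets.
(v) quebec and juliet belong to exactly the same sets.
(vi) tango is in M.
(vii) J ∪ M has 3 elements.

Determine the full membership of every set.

From (vi): tango ∈ M.
(iii): M already has 1, so the rest are out.
Suppose juliet ∉ J: no assignment then satisfies all the clues, so juliet ∈ J.

J = {juliet, quebec, tango}; M = {tango}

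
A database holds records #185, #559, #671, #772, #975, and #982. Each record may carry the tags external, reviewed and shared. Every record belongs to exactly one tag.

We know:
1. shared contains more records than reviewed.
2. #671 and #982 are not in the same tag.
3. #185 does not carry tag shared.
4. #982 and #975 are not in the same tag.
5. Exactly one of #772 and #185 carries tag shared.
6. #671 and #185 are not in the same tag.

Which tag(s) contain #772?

From (3): #185 ∉ shared.
(5) (exactly one): #772 ∈ shared.

#772: shared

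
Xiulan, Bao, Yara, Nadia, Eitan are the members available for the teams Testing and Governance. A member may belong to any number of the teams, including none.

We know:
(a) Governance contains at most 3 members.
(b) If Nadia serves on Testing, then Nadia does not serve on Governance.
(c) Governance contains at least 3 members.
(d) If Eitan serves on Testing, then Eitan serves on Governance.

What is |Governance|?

3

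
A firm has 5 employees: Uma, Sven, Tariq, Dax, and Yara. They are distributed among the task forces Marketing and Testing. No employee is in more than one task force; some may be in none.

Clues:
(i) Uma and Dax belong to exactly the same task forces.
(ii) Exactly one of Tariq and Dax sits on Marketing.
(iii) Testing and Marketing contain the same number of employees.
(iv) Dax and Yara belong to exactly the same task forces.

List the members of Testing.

Testing = {Sven}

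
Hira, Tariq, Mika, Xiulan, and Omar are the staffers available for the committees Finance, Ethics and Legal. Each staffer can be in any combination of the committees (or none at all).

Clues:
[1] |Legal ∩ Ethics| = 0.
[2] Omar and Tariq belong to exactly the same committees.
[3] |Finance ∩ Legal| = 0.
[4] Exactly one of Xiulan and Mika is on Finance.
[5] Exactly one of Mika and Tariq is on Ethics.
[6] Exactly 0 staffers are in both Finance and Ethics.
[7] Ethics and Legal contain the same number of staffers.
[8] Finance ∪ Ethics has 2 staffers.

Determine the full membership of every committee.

Finance = {Xiulan}; Ethics = {Mika}; Legal = {Hira}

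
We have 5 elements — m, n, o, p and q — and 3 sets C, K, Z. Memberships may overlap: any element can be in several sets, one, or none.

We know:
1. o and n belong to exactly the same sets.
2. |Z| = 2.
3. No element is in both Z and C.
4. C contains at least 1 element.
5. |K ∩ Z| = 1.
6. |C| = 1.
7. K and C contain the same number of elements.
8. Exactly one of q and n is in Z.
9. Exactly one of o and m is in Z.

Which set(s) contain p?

p: C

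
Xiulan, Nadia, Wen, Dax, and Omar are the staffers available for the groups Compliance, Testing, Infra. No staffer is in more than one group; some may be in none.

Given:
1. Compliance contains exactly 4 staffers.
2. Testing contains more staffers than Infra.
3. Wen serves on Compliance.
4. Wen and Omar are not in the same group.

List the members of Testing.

Testing = {Omar}

From (3): Wen ∈ Compliance.
(4): Omar ∉ Compliance.
(1): only 4 candidates remain for Compliance, so all are in.
Suppose Omar ∉ Testing: no assignment then satisfies all the clues, so Omar ∈ Testing.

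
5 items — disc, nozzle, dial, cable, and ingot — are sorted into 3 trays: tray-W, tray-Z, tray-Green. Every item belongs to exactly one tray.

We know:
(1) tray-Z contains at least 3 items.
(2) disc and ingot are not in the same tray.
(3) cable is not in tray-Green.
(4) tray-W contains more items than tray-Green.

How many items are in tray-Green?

0

From (3): cable ∉ tray-Green.
Suppose disc ∈ tray-Green: no assignment then satisfies all the clues, so disc ∉ tray-Green.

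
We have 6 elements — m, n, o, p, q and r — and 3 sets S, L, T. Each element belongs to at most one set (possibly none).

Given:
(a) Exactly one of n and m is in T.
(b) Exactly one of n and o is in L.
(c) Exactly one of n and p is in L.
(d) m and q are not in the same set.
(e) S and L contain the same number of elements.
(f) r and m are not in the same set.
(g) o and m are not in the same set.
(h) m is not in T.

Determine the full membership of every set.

S = {q, r}; L = {o, p}; T = {n}

From (h): m ∉ T.
(a) (exactly one): n ∈ T.
(b) (exactly one): o ∈ L.
(c) (exactly one): p ∈ L.
(g): m ∉ L.
Suppose m ∈ S: no assignment then satisfies all the clues, so m ∉ S.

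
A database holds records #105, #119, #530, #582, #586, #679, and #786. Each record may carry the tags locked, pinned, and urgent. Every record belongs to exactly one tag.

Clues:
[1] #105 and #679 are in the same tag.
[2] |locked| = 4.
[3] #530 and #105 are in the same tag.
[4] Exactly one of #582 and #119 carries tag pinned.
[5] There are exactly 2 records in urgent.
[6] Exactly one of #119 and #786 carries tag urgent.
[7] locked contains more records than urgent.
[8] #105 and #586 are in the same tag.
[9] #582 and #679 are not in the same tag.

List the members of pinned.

pinned = {#119}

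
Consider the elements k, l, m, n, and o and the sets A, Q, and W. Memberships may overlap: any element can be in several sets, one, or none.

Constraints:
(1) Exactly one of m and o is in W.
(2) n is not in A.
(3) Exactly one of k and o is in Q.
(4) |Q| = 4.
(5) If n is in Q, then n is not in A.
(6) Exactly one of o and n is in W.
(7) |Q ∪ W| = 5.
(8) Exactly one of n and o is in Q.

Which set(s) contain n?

From (2): n ∉ A.
Suppose n ∉ Q: no assignment then satisfies all the clues, so n ∈ Q.

n: Q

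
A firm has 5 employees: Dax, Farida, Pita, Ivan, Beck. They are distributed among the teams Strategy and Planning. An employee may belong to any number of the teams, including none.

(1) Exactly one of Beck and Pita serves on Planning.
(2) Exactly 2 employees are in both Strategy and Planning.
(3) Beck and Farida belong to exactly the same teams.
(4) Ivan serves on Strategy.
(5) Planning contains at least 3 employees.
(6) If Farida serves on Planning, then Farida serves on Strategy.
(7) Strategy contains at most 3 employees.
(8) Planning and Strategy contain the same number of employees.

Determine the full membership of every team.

Strategy = {Beck, Farida, Ivan}; Planning = {Beck, Dax, Farida}

From (4): Ivan ∈ Strategy.
Suppose Dax ∈ Strategy: no assignment then satisfies all the clues, so Dax ∉ Strategy.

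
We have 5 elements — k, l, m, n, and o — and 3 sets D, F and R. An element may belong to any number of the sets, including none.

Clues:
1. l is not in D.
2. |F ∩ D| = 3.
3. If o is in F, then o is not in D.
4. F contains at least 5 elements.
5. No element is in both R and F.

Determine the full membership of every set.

D = {k, m, n}; F = {k, l, m, n, o}; R = {}

From (1): l ∉ D.
(4): only 5 candidates remain for F, so all are in.
(5) (disjoint): k ∉ R.
(5) (disjoint): l ∉ R.
(5) (disjoint): m ∉ R.
(5) (disjoint): n ∉ R.
(5) (disjoint): o ∉ R.
(3): o ∉ D.
Suppose k ∉ D: no assignment then satisfies all the clues, so k ∈ D.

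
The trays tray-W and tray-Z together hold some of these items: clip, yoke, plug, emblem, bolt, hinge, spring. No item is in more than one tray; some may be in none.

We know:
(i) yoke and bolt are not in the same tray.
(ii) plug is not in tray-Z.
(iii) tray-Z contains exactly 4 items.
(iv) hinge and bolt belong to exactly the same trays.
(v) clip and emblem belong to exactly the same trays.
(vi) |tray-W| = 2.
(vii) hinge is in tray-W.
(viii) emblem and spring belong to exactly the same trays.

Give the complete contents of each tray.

tray-W = {bolt, hinge}; tray-Z = {clip, emblem, spring, yoke}

From (ii): plug ∉ tray-Z.
From (vii): hinge ∈ tray-W.
(iv): bolt matches hinge: bolt ∈ tray-W.
(vi): tray-W already has 2, so the rest are out.
(iii): only 4 candidates remain for tray-Z, so all are in.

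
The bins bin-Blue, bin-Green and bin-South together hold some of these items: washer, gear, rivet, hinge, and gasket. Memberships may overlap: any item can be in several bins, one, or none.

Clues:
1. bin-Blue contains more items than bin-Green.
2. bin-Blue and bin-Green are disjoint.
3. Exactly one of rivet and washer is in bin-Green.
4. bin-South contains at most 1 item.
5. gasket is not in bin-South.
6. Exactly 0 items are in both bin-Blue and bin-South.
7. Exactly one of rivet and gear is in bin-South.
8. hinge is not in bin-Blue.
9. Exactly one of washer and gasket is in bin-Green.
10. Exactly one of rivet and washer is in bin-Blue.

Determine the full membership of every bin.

bin-Blue = {gasket, rivet}; bin-Green = {washer}; bin-South = {gear}

From (5): gasket ∉ bin-South.
From (8): hinge ∉ bin-Blue.
Suppose washer ∈ bin-Blue: no assignment then satisfies all the clues, so washer ∉ bin-Blue.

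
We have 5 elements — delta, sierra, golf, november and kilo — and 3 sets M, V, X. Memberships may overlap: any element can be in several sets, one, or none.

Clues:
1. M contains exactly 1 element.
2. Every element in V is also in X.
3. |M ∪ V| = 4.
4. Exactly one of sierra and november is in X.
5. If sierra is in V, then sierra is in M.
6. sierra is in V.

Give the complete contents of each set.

M = {sierra}; V = {delta, golf, kilo, sierra}; X = {delta, golf, kilo, sierra}

From (6): sierra ∈ V.
(2) with sierra ∈ V: sierra ∈ X.
(4) (exactly one): november ∉ X.
(5): sierra ∈ M.
(1): M already has 1, so the rest are out.
(2) contrapositive: november ∉ V.
Suppose delta ∉ V: no assignment then satisfies all the clues, so delta ∈ V.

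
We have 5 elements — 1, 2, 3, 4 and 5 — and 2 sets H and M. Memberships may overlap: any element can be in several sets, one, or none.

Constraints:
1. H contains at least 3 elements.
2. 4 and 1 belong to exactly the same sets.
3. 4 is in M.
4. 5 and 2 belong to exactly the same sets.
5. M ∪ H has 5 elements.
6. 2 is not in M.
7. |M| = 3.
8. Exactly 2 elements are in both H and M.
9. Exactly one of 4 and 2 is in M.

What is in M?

M = {1, 3, 4}

From (3): 4 ∈ M.
From (6): 2 ∉ M.
(2): 1 matches 4: 1 ∈ M.
(4): 5 matches 2: 5 ∉ M.
(7): only 3 candidates remain for M, so all are in.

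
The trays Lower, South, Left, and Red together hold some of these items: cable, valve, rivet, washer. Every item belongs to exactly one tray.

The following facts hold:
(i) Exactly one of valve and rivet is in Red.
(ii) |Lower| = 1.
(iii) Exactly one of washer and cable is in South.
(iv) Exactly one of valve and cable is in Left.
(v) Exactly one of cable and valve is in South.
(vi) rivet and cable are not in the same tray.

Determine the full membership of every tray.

Lower = {washer}; South = {cable}; Left = {valve}; Red = {rivet}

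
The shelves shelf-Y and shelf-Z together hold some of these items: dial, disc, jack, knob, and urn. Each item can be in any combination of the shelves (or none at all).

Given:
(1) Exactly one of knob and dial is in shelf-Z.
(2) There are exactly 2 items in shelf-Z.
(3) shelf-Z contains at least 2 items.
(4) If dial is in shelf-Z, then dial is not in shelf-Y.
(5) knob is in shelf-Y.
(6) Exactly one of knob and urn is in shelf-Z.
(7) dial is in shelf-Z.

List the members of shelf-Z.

From (5): knob ∈ shelf-Y.
From (7): dial ∈ shelf-Z.
(1) (exactly one): knob ∉ shelf-Z.
(4): dial ∉ shelf-Y.
(6) (exactly one): urn ∈ shelf-Z.
(2): shelf-Z already has 2, so the rest are out.

shelf-Z = {dial, urn}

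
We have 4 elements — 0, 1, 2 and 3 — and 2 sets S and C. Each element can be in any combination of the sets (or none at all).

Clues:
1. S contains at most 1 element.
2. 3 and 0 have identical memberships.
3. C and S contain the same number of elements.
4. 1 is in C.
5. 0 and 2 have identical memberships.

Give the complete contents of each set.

From (4): 1 ∈ C.
Suppose 0 ∈ S: no assignment then satisfies all the clues, so 0 ∉ S.

S = {1}; C = {1}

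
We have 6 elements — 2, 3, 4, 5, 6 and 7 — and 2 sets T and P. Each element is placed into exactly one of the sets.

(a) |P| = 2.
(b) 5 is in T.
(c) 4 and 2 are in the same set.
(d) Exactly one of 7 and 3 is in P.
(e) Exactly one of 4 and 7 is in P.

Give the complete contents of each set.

T = {2, 3, 4, 5}; P = {6, 7}

From (b): 5 ∈ T.
Suppose 2 ∉ T: no assignment then satisfies all the clues, so 2 ∈ T.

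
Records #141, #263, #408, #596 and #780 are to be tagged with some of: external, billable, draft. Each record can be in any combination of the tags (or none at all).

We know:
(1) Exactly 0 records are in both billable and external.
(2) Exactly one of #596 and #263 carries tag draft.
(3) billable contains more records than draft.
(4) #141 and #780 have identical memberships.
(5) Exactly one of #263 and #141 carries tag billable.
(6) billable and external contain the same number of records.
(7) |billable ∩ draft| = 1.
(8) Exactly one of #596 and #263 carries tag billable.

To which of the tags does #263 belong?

#263: billable, draft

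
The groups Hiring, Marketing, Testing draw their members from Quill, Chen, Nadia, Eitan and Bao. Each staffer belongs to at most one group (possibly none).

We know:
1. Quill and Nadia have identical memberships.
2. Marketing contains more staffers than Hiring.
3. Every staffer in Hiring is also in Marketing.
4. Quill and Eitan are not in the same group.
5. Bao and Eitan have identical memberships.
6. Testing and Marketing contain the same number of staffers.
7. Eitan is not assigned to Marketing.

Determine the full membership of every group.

From (7): Eitan ∉ Marketing.
(3) contrapositive: Eitan ∉ Hiring.
(5): Bao matches Eitan: Bao ∉ Hiring.
(5): Bao matches Eitan: Bao ∉ Marketing.
Suppose Quill ∈ Hiring: no assignment then satisfies all the clues, so Quill ∉ Hiring.

Hiring = {}; Marketing = {Nadia, Quill}; Testing = {Bao, Eitan}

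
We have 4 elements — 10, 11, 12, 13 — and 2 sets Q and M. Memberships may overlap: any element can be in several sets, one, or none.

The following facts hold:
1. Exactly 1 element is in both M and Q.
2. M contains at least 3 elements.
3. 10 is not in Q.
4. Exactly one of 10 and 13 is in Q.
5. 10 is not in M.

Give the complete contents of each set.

From (3): 10 ∉ Q.
From (5): 10 ∉ M.
(2): only 3 candidates remain for M, so all are in.
(4) (exactly one): 13 ∈ Q.
Suppose 11 ∈ Q: no assignment then satisfies all the clues, so 11 ∉ Q.

Q = {13}; M = {11, 12, 13}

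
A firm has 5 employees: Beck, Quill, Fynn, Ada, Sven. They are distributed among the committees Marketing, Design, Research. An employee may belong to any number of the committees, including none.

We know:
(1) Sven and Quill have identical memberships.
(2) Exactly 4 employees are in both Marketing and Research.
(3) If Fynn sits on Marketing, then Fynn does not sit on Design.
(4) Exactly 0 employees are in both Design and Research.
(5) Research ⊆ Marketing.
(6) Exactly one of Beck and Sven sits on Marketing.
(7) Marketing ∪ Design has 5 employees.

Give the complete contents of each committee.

Marketing = {Ada, Fynn, Quill, Sven}; Design = {Beck}; Research = {Ada, Fynn, Quill, Sven}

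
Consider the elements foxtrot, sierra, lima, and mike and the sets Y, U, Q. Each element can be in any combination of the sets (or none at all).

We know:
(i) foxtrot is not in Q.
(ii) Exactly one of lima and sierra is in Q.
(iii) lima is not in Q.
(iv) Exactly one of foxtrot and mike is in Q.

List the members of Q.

From (i): foxtrot ∉ Q.
From (iii): lima ∉ Q.
(ii) (exactly one): sierra ∈ Q.
(iv) (exactly one): mike ∈ Q.

Q = {mike, sierra}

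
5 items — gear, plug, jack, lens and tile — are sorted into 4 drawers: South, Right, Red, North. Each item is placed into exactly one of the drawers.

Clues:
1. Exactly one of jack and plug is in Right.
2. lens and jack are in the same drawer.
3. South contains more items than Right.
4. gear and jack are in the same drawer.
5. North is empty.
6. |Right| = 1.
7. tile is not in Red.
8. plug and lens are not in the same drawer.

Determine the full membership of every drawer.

South = {gear, jack, lens, tile}; Right = {plug}; Red = {}; North = {}

From (7): tile ∉ Red.
(5): North already has 0, so the rest are out.
Suppose gear ∉ South: no assignment then satisfies all the clues, so gear ∈ South.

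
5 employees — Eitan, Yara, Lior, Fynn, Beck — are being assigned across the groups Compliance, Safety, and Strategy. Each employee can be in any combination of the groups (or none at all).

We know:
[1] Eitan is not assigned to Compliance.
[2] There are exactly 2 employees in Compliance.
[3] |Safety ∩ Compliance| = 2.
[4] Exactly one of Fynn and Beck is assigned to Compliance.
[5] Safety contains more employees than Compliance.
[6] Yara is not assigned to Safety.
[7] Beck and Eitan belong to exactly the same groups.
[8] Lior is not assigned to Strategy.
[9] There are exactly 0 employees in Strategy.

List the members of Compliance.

From (1): Eitan ∉ Compliance.
From (6): Yara ∉ Safety.
From (8): Lior ∉ Strategy.
(7): Beck matches Eitan: Beck ∉ Compliance.
(9): Strategy already has 0, so the rest are out.
(4) (exactly one): Fynn ∈ Compliance.
Suppose Yara ∈ Compliance: no assignment then satisfies all the clues, so Yara ∉ Compliance.

Compliance = {Fynn, Lior}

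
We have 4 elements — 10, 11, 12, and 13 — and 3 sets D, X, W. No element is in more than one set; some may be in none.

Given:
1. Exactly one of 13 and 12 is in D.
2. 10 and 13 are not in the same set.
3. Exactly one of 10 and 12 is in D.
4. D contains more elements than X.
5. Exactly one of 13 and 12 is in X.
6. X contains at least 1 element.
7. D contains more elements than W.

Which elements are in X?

X = {13}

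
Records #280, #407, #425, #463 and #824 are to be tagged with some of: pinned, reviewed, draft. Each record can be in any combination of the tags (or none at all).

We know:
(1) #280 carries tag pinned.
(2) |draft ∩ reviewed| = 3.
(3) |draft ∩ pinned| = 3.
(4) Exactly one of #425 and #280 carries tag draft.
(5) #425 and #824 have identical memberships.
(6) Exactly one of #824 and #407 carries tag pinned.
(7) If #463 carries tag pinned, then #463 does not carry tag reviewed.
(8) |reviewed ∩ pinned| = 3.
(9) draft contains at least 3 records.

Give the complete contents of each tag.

pinned = {#280, #425, #463, #824}; reviewed = {#280, #407, #425, #824}; draft = {#407, #425, #463, #824}

From (1): #280 ∈ pinned.
Suppose #280 ∉ reviewed: no assignment then satisfies all the clues, so #280 ∈ reviewed.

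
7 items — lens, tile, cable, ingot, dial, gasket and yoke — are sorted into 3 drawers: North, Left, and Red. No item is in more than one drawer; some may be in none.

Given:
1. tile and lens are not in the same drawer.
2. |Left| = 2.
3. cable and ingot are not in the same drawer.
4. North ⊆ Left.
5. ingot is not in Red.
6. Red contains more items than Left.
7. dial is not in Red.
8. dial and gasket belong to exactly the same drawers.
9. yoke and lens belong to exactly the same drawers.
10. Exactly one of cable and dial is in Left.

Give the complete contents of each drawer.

From (5): ingot ∉ Red.
From (7): dial ∉ Red.
(8): gasket matches dial: gasket ∉ Red.
Suppose lens ∈ North: no assignment then satisfies all the clues, so lens ∉ North.

North = {}; Left = {dial, gasket}; Red = {cable, lens, yoke}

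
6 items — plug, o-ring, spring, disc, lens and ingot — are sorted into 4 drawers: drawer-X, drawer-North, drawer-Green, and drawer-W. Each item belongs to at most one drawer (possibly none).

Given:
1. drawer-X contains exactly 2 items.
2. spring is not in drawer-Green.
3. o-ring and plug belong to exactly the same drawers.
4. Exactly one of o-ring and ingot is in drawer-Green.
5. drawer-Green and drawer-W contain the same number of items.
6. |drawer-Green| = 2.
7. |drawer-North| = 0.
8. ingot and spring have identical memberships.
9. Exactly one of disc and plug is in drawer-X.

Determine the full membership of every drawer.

drawer-X = {disc, lens}; drawer-North = {}; drawer-Green = {o-ring, plug}; drawer-W = {ingot, spring}

From (2): spring ∉ drawer-Green.
(7): drawer-North already has 0, so the rest are out.
(8): ingot matches spring: ingot ∉ drawer-Green.
(4) (exactly one): o-ring ∈ drawer-Green.
(3): plug matches o-ring: plug ∉ drawer-X.
(3): plug matches o-ring: plug ∈ drawer-Green.
(6): drawer-Green already has 2, so the rest are out.
(9) (exactly one): disc ∈ drawer-X.
Suppose spring ∈ drawer-X: no assignment then satisfies all the clues, so spring ∉ drawer-X.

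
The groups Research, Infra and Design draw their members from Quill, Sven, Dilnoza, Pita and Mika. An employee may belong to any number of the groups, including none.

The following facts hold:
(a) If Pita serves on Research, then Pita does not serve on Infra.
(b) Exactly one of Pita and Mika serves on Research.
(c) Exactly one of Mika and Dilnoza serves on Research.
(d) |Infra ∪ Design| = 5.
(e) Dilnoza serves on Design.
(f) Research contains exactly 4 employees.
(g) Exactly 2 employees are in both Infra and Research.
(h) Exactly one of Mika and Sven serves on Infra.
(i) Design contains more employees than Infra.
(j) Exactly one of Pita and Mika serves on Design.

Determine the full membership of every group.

Research = {Dilnoza, Pita, Quill, Sven}; Infra = {Dilnoza, Mika, Quill}; Design = {Dilnoza, Pita, Quill, Sven}

From (e): Dilnoza ∈ Design.
Suppose Quill ∉ Research: no assignment then satisfies all the clues, so Quill ∈ Research.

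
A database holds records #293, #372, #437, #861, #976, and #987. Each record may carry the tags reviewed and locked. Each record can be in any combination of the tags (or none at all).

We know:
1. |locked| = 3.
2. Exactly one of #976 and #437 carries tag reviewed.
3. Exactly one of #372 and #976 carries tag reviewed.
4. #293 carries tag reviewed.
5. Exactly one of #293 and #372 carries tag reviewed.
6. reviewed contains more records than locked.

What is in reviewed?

reviewed = {#293, #861, #976, #987}

From (4): #293 ∈ reviewed.
(5) (exactly one): #372 ∉ reviewed.
(3) (exactly one): #976 ∈ reviewed.
(2) (exactly one): #437 ∉ reviewed.
Suppose #861 ∉ reviewed: no assignment then satisfies all the clues, so #861 ∈ reviewed.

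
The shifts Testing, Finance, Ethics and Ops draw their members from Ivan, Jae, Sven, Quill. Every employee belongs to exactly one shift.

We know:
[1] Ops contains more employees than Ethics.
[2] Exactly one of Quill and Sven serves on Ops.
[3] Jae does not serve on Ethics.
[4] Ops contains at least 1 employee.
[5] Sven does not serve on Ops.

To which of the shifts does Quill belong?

From (3): Jae ∉ Ethics.
From (5): Sven ∉ Ops.
(2) (exactly one): Quill ∈ Ops.

Quill: Ops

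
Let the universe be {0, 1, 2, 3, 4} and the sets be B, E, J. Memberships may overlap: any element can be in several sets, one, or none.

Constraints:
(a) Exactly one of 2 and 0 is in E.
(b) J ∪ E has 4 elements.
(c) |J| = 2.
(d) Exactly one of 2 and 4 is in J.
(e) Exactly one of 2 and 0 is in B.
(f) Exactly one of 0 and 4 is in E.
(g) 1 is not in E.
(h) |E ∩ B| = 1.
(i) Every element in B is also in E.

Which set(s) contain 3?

3: E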